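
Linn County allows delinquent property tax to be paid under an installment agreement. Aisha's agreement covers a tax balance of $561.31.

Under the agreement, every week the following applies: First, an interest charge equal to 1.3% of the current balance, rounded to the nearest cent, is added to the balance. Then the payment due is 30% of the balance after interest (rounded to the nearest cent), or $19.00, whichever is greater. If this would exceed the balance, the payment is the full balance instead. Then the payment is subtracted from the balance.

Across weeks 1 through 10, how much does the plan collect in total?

$585.39

Week 1: $561.31 +$7.30 interest = $568.61; pay $170.58 → $398.03
Week 2: $398.03 +$5.17 interest = $403.20; pay $120.96 → $282.24
Week 3: $282.24 +$3.67 interest = $285.91; pay $85.77 → $200.14
Week 4: $200.14 +$2.60 interest = $202.74; pay $60.82 → $141.92
Week 5: $141.92 +$1.84 interest = $143.76; pay $43.13 → $100.63
Week 6: $100.63 +$1.31 interest = $101.94; pay $30.58 → $71.36
Week 7: $71.36 +$0.93 interest = $72.29; pay $21.69 → $50.60
Week 8: $50.60 +$0.66 interest = $51.26; pay $19.00 → $32.26
Week 9: $32.26 +$0.42 interest = $32.68; pay $19.00 → $13.68
Week 10: $13.68 +$0.18 interest = $13.86; pay $13.86 → $0.00
Total paid: $585.39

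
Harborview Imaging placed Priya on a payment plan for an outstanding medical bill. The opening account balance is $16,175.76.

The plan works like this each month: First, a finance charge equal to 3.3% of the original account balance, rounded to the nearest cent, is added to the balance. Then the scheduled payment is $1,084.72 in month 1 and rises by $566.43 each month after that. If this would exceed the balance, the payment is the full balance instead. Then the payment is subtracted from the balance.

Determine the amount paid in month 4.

$2,784.01

Month 1: opening $16,175.76; interest $533.80 → $16,709.56; payment $1,084.72; balance $15,624.84
Month 2: opening $15,624.84; interest $533.80 → $16,158.64; payment $1,651.15; balance $14,507.49
Month 3: opening $14,507.49; interest $533.80 → $15,041.29; payment $2,217.58; balance $12,823.71
Month 4: opening $12,823.71; interest $533.80 → $13,357.51; payment $2,784.01; balance $10,573.50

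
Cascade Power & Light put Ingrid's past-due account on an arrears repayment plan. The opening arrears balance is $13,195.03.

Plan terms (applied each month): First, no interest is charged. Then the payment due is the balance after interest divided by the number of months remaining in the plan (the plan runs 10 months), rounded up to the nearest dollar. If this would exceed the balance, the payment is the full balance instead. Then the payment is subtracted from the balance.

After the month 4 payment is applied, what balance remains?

$7,915.03

Month 1: $13,195.03 − $1,320.00 → $11,875.03
Month 2: $11,875.03 − $1,320.00 → $10,555.03
Month 3: $10,555.03 − $1,320.00 → $9,235.03
Month 4: $9,235.03 − $1,320.00 → $7,915.03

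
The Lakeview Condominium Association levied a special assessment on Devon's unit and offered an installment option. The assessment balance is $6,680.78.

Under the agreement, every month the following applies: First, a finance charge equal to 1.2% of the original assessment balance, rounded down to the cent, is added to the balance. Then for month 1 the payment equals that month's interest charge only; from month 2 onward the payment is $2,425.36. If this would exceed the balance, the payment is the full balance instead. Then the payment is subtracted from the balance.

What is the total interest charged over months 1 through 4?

$320.64

Month 1: opening $6,680.78; interest $80.16 → $6,760.94; payment $80.16; balance $6,680.78
Month 2: opening $6,680.78; interest $80.16 → $6,760.94; payment $2,425.36; balance $4,335.58
Month 3: opening $4,335.58; interest $80.16 → $4,415.74; payment $2,425.36; balance $1,990.38
Month 4: opening $1,990.38; interest $80.16 → $2,070.54; payment $2,070.54; balance $0.00
Total interest: $80.16 + $80.16 + $80.16 + $80.16 = $320.64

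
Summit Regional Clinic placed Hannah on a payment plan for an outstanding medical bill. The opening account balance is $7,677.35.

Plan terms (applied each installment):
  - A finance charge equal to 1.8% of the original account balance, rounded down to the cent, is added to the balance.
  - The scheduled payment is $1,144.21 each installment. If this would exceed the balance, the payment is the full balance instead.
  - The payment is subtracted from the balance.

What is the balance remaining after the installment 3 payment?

Installment 1: $7,677.35 +$138.19 interest = $7,815.54; pay $1,144.21 → $6,671.33
Installment 2: $6,671.33 +$138.19 interest = $6,809.52; pay $1,144.21 → $5,665.31
Installment 3: $5,665.31 +$138.19 interest = $5,803.50; pay $1,144.21 → $4,659.29

$4,659.29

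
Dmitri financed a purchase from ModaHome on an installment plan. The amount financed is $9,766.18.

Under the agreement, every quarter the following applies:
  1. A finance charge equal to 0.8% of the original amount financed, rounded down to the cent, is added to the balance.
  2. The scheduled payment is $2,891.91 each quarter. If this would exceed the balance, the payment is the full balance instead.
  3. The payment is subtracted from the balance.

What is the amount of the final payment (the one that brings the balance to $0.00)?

$1,402.93

Quarter 1: opening $9,766.18; interest $78.12 → $9,844.30; payment $2,891.91; balance $6,952.39
Quarter 2: opening $6,952.39; interest $78.12 → $7,030.51; payment $2,891.91; balance $4,138.60
Quarter 3: opening $4,138.60; interest $78.12 → $4,216.72; payment $2,891.91; balance $1,324.81
Quarter 4: opening $1,324.81; interest $78.12 → $1,402.93; payment $1,402.93; balance $0.00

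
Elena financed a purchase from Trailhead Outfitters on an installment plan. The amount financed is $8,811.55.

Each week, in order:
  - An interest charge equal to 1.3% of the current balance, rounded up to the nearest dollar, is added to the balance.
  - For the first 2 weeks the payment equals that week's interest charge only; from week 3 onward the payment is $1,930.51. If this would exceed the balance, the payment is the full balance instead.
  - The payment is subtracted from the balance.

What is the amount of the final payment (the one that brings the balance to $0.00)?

$1,425.51

# | Opening | Interest | Payment | End bal
1 | $8,811.55 | $115.00 | $115.00 | $8,811.55
2 | $8,811.55 | $115.00 | $115.00 | $8,811.55
3 | $8,811.55 | $115.00 | $1,930.51 | $6,996.04
4 | $6,996.04 | $91.00 | $1,930.51 | $5,156.53
5 | $5,156.53 | $68.00 | $1,930.51 | $3,294.02
6 | $3,294.02 | $43.00 | $1,930.51 | $1,406.51
7 | $1,406.51 | $19.00 | $1,425.51 | $0.00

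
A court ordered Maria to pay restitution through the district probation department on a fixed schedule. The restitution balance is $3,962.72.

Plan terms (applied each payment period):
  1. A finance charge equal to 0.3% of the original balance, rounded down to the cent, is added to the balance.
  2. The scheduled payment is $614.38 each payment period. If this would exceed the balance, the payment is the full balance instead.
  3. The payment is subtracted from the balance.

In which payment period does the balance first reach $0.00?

Payment period 1: $3,962.72 +$11.88 interest = $3,974.60; pay $614.38 → $3,360.22
Payment period 2: $3,360.22 +$11.88 interest = $3,372.10; pay $614.38 → $2,757.72
Payment period 3: $2,757.72 +$11.88 interest = $2,769.60; pay $614.38 → $2,155.22
Payment period 4: $2,155.22 +$11.88 interest = $2,167.10; pay $614.38 → $1,552.72
Payment period 5: $1,552.72 +$11.88 interest = $1,564.60; pay $614.38 → $950.22
Payment period 6: $950.22 +$11.88 interest = $962.10; pay $614.38 → $347.72
Payment period 7: $347.72 +$11.88 interest = $359.60; pay $359.60 → $0.00
Balance reaches $0.00 in payment period 7.

7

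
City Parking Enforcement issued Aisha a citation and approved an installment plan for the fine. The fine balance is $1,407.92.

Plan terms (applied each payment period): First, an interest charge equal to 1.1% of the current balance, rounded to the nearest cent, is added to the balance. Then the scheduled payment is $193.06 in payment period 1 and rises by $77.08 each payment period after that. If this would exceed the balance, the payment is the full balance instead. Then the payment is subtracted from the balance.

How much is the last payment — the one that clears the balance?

# | Opening | Interest | Payment | End bal
1 | $1,407.92 | $15.49 | $193.06 | $1,230.35
2 | $1,230.35 | $13.53 | $270.14 | $973.74
3 | $973.74 | $10.71 | $347.22 | $637.23
4 | $637.23 | $7.01 | $424.30 | $219.94
5 | $219.94 | $2.42 | $222.36 | $0.00

$222.36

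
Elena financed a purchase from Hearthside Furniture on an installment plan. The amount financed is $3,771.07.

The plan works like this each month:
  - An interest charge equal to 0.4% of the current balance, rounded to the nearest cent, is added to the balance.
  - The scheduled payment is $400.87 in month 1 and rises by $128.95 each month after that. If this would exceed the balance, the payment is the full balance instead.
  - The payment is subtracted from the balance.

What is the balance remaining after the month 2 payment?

Month 1: opening $3,771.07; interest $15.08 → $3,786.15; payment $400.87; balance $3,385.28
Month 2: opening $3,385.28; interest $13.54 → $3,398.82; payment $529.82; balance $2,869.00

$2,869.00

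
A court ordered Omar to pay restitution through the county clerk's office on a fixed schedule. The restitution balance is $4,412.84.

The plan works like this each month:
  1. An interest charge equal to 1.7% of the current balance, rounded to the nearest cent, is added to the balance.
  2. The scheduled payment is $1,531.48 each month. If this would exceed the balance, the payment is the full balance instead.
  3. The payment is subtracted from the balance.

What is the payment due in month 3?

$1,500.24

Month 1: opening $4,412.84; interest $75.02 → $4,487.86; payment $1,531.48; balance $2,956.38
Month 2: opening $2,956.38; interest $50.26 → $3,006.64; payment $1,531.48; balance $1,475.16
Month 3: opening $1,475.16; interest $25.08 → $1,500.24; payment $1,500.24; balance $0.00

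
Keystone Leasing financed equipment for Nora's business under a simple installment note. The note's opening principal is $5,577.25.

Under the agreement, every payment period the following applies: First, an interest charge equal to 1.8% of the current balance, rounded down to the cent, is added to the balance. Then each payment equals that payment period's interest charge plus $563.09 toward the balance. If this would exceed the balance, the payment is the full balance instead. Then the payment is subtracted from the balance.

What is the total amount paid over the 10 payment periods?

# | Opening | Interest | Payment | End bal
1 | $5,577.25 | $100.39 | $663.48 | $5,014.16
2 | $5,014.16 | $90.25 | $653.34 | $4,451.07
3 | $4,451.07 | $80.11 | $643.20 | $3,887.98
4 | $3,887.98 | $69.98 | $633.07 | $3,324.89
5 | $3,324.89 | $59.84 | $622.93 | $2,761.80
6 | $2,761.80 | $49.71 | $612.80 | $2,198.71
7 | $2,198.71 | $39.57 | $602.66 | $1,635.62
8 | $1,635.62 | $29.44 | $592.53 | $1,072.53
9 | $1,072.53 | $19.30 | $582.39 | $509.44
10 | $509.44 | $9.16 | $518.60 | $0.00
Total paid: $6,125.00

$6,125.00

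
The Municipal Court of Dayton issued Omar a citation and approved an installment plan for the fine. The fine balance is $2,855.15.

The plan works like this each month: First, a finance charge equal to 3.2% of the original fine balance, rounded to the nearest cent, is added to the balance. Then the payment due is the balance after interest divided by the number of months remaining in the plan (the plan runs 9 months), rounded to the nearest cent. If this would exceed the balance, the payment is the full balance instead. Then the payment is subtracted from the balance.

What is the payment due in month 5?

Month 1: opening $2,855.15; interest $91.36 → $2,946.51; payment $327.39; balance $2,619.12
Month 2: opening $2,619.12; interest $91.36 → $2,710.48; payment $338.81; balance $2,371.67
Month 3: opening $2,371.67; interest $91.36 → $2,463.03; payment $351.86; balance $2,111.17
Month 4: opening $2,111.17; interest $91.36 → $2,202.53; payment $367.09; balance $1,835.44
Month 5: opening $1,835.44; interest $91.36 → $1,926.80; payment $385.36; balance $1,541.44

$385.36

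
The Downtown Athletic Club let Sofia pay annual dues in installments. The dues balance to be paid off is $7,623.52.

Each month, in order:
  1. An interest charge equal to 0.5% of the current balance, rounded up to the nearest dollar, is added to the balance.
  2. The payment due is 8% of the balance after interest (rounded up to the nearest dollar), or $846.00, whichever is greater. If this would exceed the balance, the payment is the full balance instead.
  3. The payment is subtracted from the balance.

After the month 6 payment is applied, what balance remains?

$2,718.52

Month 1: $7,623.52 +$39.00 interest = $7,662.52; pay $846.00 → $6,816.52
Month 2: $6,816.52 +$35.00 interest = $6,851.52; pay $846.00 → $6,005.52
Month 3: $6,005.52 +$31.00 interest = $6,036.52; pay $846.00 → $5,190.52
Month 4: $5,190.52 +$26.00 interest = $5,216.52; pay $846.00 → $4,370.52
Month 5: $4,370.52 +$22.00 interest = $4,392.52; pay $846.00 → $3,546.52
Month 6: $3,546.52 +$18.00 interest = $3,564.52; pay $846.00 → $2,718.52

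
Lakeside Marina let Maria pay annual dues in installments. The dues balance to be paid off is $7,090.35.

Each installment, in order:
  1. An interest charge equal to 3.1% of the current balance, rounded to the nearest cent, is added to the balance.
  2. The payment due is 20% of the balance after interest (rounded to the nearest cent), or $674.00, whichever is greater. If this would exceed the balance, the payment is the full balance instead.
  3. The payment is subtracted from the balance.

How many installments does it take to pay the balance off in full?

10

# | Opening | Interest | Payment | End bal
1 | $7,090.35 | $219.80 | $1,462.03 | $5,848.12
2 | $5,848.12 | $181.29 | $1,205.88 | $4,823.53
3 | $4,823.53 | $149.53 | $994.61 | $3,978.45
4 | $3,978.45 | $123.33 | $820.36 | $3,281.42
5 | $3,281.42 | $101.72 | $676.63 | $2,706.51
6 | $2,706.51 | $83.90 | $674.00 | $2,116.41
7 | $2,116.41 | $65.61 | $674.00 | $1,508.02
8 | $1,508.02 | $46.75 | $674.00 | $880.77
9 | $880.77 | $27.30 | $674.00 | $234.07
10 | $234.07 | $7.26 | $241.33 | $0.00
Balance reaches $0.00 in installment 10.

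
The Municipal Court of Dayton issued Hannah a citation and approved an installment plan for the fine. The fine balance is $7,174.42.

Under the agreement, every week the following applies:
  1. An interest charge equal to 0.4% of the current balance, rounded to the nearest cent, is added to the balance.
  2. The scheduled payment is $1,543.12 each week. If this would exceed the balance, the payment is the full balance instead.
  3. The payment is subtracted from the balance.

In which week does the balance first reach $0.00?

Week 1: opening $7,174.42; interest $28.70 → $7,203.12; payment $1,543.12; balance $5,660.00
Week 2: opening $5,660.00; interest $22.64 → $5,682.64; payment $1,543.12; balance $4,139.52
Week 3: opening $4,139.52; interest $16.56 → $4,156.08; payment $1,543.12; balance $2,612.96
Week 4: opening $2,612.96; interest $10.45 → $2,623.41; payment $1,543.12; balance $1,080.29
Week 5: opening $1,080.29; interest $4.32 → $1,084.61; payment $1,084.61; balance $0.00
Balance reaches $0.00 in week 5.

5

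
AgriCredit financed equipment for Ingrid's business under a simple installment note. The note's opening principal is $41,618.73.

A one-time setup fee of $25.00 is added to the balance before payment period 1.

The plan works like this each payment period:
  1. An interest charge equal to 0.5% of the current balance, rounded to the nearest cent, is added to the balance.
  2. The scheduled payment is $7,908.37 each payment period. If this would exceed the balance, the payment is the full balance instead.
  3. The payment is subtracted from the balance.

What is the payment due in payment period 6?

Payment period 1: opening $41,643.73; interest $208.22 → $41,851.95; payment $7,908.37; balance $33,943.58
Payment period 2: opening $33,943.58; interest $169.72 → $34,113.30; payment $7,908.37; balance $26,204.93
Payment period 3: opening $26,204.93; interest $131.02 → $26,335.95; payment $7,908.37; balance $18,427.58
Payment period 4: opening $18,427.58; interest $92.14 → $18,519.72; payment $7,908.37; balance $10,611.35
Payment period 5: opening $10,611.35; interest $53.06 → $10,664.41; payment $7,908.37; balance $2,756.04
Payment period 6: opening $2,756.04; interest $13.78 → $2,769.82; payment $2,769.82; balance $0.00

$2,769.82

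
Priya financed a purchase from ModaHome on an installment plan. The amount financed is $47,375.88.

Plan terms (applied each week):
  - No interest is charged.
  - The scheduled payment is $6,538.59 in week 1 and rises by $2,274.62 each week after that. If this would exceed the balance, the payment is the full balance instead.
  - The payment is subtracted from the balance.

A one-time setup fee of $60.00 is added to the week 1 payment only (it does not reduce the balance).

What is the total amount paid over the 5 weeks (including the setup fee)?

Week 1: opening $47,375.88; payment $6,538.59 (+ $60.00 fee); balance $40,837.29
Week 2: opening $40,837.29; payment $8,813.21; balance $32,024.08
Week 3: opening $32,024.08; payment $11,087.83; balance $20,936.25
Week 4: opening $20,936.25; payment $13,362.45; balance $7,573.80
Week 5: opening $7,573.80; payment $7,573.80; balance $0.00
Total paid: $47,435.88

$47,435.88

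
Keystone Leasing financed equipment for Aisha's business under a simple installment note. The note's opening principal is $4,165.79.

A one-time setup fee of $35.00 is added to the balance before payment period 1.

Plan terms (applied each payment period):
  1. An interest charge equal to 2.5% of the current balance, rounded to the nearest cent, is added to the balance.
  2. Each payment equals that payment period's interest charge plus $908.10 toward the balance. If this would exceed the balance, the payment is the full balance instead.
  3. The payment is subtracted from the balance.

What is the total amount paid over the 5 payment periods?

Payment period 1: opening $4,200.79; interest $105.02 → $4,305.81; payment $1,013.12; balance $3,292.69
Payment period 2: opening $3,292.69; interest $82.32 → $3,375.01; payment $990.42; balance $2,384.59
Payment period 3: opening $2,384.59; interest $59.61 → $2,444.20; payment $967.71; balance $1,476.49
Payment period 4: opening $1,476.49; interest $36.91 → $1,513.40; payment $945.01; balance $568.39
Payment period 5: opening $568.39; interest $14.21 → $582.60; payment $582.60; balance $0.00
Total paid: $4,498.86

$4,498.86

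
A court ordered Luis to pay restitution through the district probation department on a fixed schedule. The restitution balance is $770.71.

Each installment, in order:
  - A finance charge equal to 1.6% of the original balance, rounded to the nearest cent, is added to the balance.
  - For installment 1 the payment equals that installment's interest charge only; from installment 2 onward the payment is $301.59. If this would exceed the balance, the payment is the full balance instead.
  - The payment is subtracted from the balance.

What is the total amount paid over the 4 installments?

$820.03

# | Opening | Interest | Payment | End bal
1 | $770.71 | $12.33 | $12.33 | $770.71
2 | $770.71 | $12.33 | $301.59 | $481.45
3 | $481.45 | $12.33 | $301.59 | $192.19
4 | $192.19 | $12.33 | $204.52 | $0.00
Total paid: $820.03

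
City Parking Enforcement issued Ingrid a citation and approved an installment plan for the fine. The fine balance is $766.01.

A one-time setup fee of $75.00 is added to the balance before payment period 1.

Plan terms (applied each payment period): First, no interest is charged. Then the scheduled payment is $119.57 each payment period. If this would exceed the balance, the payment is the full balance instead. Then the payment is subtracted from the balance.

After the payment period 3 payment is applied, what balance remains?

$482.30

# | Opening | Payment | End bal
1 | $841.01 | $119.57 | $721.44
2 | $721.44 | $119.57 | $601.87
3 | $601.87 | $119.57 | $482.30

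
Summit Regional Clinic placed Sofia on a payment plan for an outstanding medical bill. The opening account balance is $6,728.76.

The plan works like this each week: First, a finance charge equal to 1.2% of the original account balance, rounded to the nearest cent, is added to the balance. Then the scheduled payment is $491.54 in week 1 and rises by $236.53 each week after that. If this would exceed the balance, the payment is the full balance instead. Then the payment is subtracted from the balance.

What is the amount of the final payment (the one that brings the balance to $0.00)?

Week 1: opening $6,728.76; interest $80.75 → $6,809.51; payment $491.54; balance $6,317.97
Week 2: opening $6,317.97; interest $80.75 → $6,398.72; payment $728.07; balance $5,670.65
Week 3: opening $5,670.65; interest $80.75 → $5,751.40; payment $964.60; balance $4,786.80
Week 4: opening $4,786.80; interest $80.75 → $4,867.55; payment $1,201.13; balance $3,666.42
Week 5: opening $3,666.42; interest $80.75 → $3,747.17; payment $1,437.66; balance $2,309.51
Week 6: opening $2,309.51; interest $80.75 → $2,390.26; payment $1,674.19; balance $716.07
Week 7: opening $716.07; interest $80.75 → $796.82; payment $796.82; balance $0.00

$796.82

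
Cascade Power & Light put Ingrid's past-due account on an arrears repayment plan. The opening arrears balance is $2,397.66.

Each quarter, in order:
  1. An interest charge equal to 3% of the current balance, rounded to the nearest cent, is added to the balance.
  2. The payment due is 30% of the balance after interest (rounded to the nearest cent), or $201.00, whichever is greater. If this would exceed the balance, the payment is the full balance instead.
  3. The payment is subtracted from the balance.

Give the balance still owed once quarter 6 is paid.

$279.36

Quarter 1: opening $2,397.66; interest $71.93 → $2,469.59; payment $740.88; balance $1,728.71
Quarter 2: opening $1,728.71; interest $51.86 → $1,780.57; payment $534.17; balance $1,246.40
Quarter 3: opening $1,246.40; interest $37.39 → $1,283.79; payment $385.14; balance $898.65
Quarter 4: opening $898.65; interest $26.96 → $925.61; payment $277.68; balance $647.93
Quarter 5: opening $647.93; interest $19.44 → $667.37; payment $201.00; balance $466.37
Quarter 6: opening $466.37; interest $13.99 → $480.36; payment $201.00; balance $279.36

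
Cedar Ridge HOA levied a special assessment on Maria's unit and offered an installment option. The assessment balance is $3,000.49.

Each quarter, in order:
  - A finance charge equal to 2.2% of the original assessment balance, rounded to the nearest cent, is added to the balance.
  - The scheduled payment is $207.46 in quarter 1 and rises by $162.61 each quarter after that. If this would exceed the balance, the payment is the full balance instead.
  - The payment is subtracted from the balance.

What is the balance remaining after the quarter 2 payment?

Quarter 1: $3,000.49 +$66.01 interest = $3,066.50; pay $207.46 → $2,859.04
Quarter 2: $2,859.04 +$66.01 interest = $2,925.05; pay $370.07 → $2,554.98

$2,554.98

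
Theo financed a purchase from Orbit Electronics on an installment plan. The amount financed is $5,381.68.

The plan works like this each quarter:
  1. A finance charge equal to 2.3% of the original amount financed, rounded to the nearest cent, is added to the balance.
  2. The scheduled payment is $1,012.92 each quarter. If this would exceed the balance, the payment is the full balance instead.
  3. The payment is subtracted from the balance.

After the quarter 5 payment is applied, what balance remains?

$935.98

Quarter 1: $5,381.68 +$123.78 interest = $5,505.46; pay $1,012.92 → $4,492.54
Quarter 2: $4,492.54 +$123.78 interest = $4,616.32; pay $1,012.92 → $3,603.40
Quarter 3: $3,603.40 +$123.78 interest = $3,727.18; pay $1,012.92 → $2,714.26
Quarter 4: $2,714.26 +$123.78 interest = $2,838.04; pay $1,012.92 → $1,825.12
Quarter 5: $1,825.12 +$123.78 interest = $1,948.90; pay $1,012.92 → $935.98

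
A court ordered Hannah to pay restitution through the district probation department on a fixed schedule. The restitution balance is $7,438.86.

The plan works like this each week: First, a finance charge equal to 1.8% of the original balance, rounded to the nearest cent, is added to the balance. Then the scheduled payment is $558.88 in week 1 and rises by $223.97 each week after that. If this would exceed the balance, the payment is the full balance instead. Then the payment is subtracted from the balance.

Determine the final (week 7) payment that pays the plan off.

$1,663.33

Week 1: $7,438.86 +$133.90 interest = $7,572.76; pay $558.88 → $7,013.88
Week 2: $7,013.88 +$133.90 interest = $7,147.78; pay $782.85 → $6,364.93
Week 3: $6,364.93 +$133.90 interest = $6,498.83; pay $1,006.82 → $5,492.01
Week 4: $5,492.01 +$133.90 interest = $5,625.91; pay $1,230.79 → $4,395.12
Week 5: $4,395.12 +$133.90 interest = $4,529.02; pay $1,454.76 → $3,074.26
Week 6: $3,074.26 +$133.90 interest = $3,208.16; pay $1,678.73 → $1,529.43
Week 7: $1,529.43 +$133.90 interest = $1,663.33; pay $1,663.33 → $0.00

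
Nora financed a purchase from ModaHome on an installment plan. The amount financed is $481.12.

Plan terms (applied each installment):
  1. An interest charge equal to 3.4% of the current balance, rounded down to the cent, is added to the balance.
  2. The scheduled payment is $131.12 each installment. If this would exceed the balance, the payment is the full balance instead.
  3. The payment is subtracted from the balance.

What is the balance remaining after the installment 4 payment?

Installment 1: opening $481.12; interest $16.35 → $497.47; payment $131.12; balance $366.35
Installment 2: opening $366.35; interest $12.45 → $378.80; payment $131.12; balance $247.68
Installment 3: opening $247.68; interest $8.42 → $256.10; payment $131.12; balance $124.98
Installment 4: opening $124.98; interest $4.24 → $129.22; payment $129.22; balance $0.00

$0.00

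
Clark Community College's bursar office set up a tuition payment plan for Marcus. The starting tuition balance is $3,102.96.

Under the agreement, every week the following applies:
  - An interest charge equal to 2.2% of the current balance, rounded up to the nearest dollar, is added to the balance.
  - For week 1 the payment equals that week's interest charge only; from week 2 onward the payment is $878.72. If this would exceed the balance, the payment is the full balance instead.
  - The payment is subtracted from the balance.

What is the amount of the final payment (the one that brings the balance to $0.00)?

$633.80

Week 1: opening $3,102.96; interest $69.00 → $3,171.96; payment $69.00; balance $3,102.96
Week 2: opening $3,102.96; interest $69.00 → $3,171.96; payment $878.72; balance $2,293.24
Week 3: opening $2,293.24; interest $51.00 → $2,344.24; payment $878.72; balance $1,465.52
Week 4: opening $1,465.52; interest $33.00 → $1,498.52; payment $878.72; balance $619.80
Week 5: opening $619.80; interest $14.00 → $633.80; payment $633.80; balance $0.00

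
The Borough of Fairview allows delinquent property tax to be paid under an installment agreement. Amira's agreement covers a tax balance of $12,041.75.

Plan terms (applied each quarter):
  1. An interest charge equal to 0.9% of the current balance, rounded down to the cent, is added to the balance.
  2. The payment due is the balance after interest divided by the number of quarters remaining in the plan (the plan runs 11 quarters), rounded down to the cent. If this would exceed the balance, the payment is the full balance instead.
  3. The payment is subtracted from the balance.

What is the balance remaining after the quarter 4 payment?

Quarter 1: $12,041.75 +$108.37 interest = $12,150.12; pay $1,104.55 → $11,045.57
Quarter 2: $11,045.57 +$99.41 interest = $11,144.98; pay $1,114.49 → $10,030.49
Quarter 3: $10,030.49 +$90.27 interest = $10,120.76; pay $1,124.52 → $8,996.24
Quarter 4: $8,996.24 +$80.96 interest = $9,077.20; pay $1,134.65 → $7,942.55

$7,942.55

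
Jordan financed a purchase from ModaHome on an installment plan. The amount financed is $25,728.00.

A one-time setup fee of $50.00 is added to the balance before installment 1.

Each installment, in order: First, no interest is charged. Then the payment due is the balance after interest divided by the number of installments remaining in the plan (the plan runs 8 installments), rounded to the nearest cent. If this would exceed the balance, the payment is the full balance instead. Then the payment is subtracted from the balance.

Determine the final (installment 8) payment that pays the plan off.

$3,222.25

Installment 1: opening $25,778.00; payment $3,222.25; balance $22,555.75
Installment 2: opening $22,555.75; payment $3,222.25; balance $19,333.50
Installment 3: opening $19,333.50; payment $3,222.25; balance $16,111.25
Installment 4: opening $16,111.25; payment $3,222.25; balance $12,889.00
Installment 5: opening $12,889.00; payment $3,222.25; balance $9,666.75
Installment 6: opening $9,666.75; payment $3,222.25; balance $6,444.50
Installment 7: opening $6,444.50; payment $3,222.25; balance $3,222.25
Installment 8: opening $3,222.25; payment $3,222.25; balance $0.00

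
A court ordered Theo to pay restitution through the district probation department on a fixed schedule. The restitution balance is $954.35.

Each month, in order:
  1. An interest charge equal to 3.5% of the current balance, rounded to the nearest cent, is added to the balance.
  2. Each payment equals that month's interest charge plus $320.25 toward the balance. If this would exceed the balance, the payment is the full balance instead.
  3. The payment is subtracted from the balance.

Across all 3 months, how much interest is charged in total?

Month 1: $954.35 +$33.40 interest = $987.75; pay $353.65 → $634.10
Month 2: $634.10 +$22.19 interest = $656.29; pay $342.44 → $313.85
Month 3: $313.85 +$10.98 interest = $324.83; pay $324.83 → $0.00
Total interest: $33.40 + $22.19 + $10.98 = $66.57

$66.57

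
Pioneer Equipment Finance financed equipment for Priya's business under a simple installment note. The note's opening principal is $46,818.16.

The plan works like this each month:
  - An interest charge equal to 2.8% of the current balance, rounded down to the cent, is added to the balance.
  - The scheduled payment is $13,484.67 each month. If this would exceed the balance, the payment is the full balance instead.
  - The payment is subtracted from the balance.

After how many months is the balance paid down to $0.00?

4

Month 1: $46,818.16 +$1,310.90 interest = $48,129.06; pay $13,484.67 → $34,644.39
Month 2: $34,644.39 +$970.04 interest = $35,614.43; pay $13,484.67 → $22,129.76
Month 3: $22,129.76 +$619.63 interest = $22,749.39; pay $13,484.67 → $9,264.72
Month 4: $9,264.72 +$259.41 interest = $9,524.13; pay $9,524.13 → $0.00
Balance reaches $0.00 in month 4.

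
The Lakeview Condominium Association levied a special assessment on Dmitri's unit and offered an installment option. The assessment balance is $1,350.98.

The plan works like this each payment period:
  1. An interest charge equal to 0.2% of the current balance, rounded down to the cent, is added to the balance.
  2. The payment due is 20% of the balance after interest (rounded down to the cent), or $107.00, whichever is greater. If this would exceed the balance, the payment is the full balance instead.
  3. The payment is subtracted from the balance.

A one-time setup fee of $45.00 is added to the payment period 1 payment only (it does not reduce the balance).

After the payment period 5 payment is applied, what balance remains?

Payment period 1: opening $1,350.98; interest $2.70 → $1,353.68; payment $270.73 (+ $45.00 fee); balance $1,082.95
Payment period 2: opening $1,082.95; interest $2.16 → $1,085.11; payment $217.02; balance $868.09
Payment period 3: opening $868.09; interest $1.73 → $869.82; payment $173.96; balance $695.86
Payment period 4: opening $695.86; interest $1.39 → $697.25; payment $139.45; balance $557.80
Payment period 5: opening $557.80; interest $1.11 → $558.91; payment $111.78; balance $447.13

$447.13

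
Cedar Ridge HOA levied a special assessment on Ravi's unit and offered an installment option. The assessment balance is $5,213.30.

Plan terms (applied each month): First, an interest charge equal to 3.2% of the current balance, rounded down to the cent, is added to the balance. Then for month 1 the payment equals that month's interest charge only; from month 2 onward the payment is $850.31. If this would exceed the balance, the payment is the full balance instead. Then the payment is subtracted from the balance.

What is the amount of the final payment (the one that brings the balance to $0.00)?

$794.58

# | Opening | Interest | Payment | End bal
1 | $5,213.30 | $166.82 | $166.82 | $5,213.30
2 | $5,213.30 | $166.82 | $850.31 | $4,529.81
3 | $4,529.81 | $144.95 | $850.31 | $3,824.45
4 | $3,824.45 | $122.38 | $850.31 | $3,096.52
5 | $3,096.52 | $99.08 | $850.31 | $2,345.29
6 | $2,345.29 | $75.04 | $850.31 | $1,570.02
7 | $1,570.02 | $50.24 | $850.31 | $769.95
8 | $769.95 | $24.63 | $794.58 | $0.00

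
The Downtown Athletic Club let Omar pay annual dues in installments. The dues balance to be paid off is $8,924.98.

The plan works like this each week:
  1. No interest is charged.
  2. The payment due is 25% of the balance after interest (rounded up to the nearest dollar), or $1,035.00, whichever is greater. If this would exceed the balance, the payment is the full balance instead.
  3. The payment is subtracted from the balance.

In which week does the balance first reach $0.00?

Week 1: opening $8,924.98; payment $2,232.00; balance $6,692.98
Week 2: opening $6,692.98; payment $1,674.00; balance $5,018.98
Week 3: opening $5,018.98; payment $1,255.00; balance $3,763.98
Week 4: opening $3,763.98; payment $1,035.00; balance $2,728.98
Week 5: opening $2,728.98; payment $1,035.00; balance $1,693.98
Week 6: opening $1,693.98; payment $1,035.00; balance $658.98
Week 7: opening $658.98; payment $658.98; balance $0.00
Balance reaches $0.00 in week 7.

7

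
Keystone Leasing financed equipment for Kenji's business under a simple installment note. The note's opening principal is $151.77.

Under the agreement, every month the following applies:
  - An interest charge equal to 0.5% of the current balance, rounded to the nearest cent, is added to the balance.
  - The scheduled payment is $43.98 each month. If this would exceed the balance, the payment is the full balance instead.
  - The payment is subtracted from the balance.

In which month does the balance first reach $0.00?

4

# | Opening | Interest | Payment | End bal
1 | $151.77 | $0.76 | $43.98 | $108.55
2 | $108.55 | $0.54 | $43.98 | $65.11
3 | $65.11 | $0.33 | $43.98 | $21.46
4 | $21.46 | $0.11 | $21.57 | $0.00
Balance reaches $0.00 in month 4.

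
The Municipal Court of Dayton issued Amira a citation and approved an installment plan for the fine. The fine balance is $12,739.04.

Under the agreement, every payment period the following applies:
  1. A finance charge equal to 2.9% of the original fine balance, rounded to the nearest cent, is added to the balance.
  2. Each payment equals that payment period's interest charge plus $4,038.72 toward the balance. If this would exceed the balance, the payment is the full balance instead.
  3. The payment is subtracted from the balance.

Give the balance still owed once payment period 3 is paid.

$622.88

# | Opening | Interest | Payment | End bal
1 | $12,739.04 | $369.43 | $4,408.15 | $8,700.32
2 | $8,700.32 | $369.43 | $4,408.15 | $4,661.60
3 | $4,661.60 | $369.43 | $4,408.15 | $622.88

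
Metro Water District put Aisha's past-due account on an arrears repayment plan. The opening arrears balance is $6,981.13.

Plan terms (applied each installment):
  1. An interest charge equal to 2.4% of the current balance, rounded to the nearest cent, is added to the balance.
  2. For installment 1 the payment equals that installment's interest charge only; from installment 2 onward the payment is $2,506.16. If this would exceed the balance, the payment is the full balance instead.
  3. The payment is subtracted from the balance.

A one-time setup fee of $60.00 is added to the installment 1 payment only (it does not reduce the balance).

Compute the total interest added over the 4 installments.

$500.47

Installment 1: $6,981.13 +$167.55 interest = $7,148.68; pay $167.55 (+ $60.00 fee) → $6,981.13
Installment 2: $6,981.13 +$167.55 interest = $7,148.68; pay $2,506.16 → $4,642.52
Installment 3: $4,642.52 +$111.42 interest = $4,753.94; pay $2,506.16 → $2,247.78
Installment 4: $2,247.78 +$53.95 interest = $2,301.73; pay $2,301.73 → $0.00
Total interest: $167.55 + $167.55 + $111.42 + $53.95 = $500.47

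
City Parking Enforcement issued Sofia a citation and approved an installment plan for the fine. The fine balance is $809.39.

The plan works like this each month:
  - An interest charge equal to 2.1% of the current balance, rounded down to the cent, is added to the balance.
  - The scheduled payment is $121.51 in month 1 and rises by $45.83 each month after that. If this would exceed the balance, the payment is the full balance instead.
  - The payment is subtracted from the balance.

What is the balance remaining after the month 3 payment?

$350.75

Month 1: opening $809.39; interest $16.99 → $826.38; payment $121.51; balance $704.87
Month 2: opening $704.87; interest $14.80 → $719.67; payment $167.34; balance $552.33
Month 3: opening $552.33; interest $11.59 → $563.92; payment $213.17; balance $350.75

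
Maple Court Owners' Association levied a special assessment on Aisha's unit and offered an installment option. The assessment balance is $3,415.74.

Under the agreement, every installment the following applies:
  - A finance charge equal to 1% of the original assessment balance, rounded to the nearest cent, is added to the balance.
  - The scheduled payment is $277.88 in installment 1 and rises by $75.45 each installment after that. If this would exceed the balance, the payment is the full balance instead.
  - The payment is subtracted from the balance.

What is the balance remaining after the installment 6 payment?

Installment 1: $3,415.74 +$34.16 interest = $3,449.90; pay $277.88 → $3,172.02
Installment 2: $3,172.02 +$34.16 interest = $3,206.18; pay $353.33 → $2,852.85
Installment 3: $2,852.85 +$34.16 interest = $2,887.01; pay $428.78 → $2,458.23
Installment 4: $2,458.23 +$34.16 interest = $2,492.39; pay $504.23 → $1,988.16
Installment 5: $1,988.16 +$34.16 interest = $2,022.32; pay $579.68 → $1,442.64
Installment 6: $1,442.64 +$34.16 interest = $1,476.80; pay $655.13 → $821.67

$821.67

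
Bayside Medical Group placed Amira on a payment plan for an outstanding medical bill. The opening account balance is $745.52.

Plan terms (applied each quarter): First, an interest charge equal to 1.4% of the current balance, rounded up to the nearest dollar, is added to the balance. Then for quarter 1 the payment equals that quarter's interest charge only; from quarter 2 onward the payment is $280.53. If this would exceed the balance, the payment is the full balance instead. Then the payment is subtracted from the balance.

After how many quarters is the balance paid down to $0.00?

Quarter 1: opening $745.52; interest $11.00 → $756.52; payment $11.00; balance $745.52
Quarter 2: opening $745.52; interest $11.00 → $756.52; payment $280.53; balance $475.99
Quarter 3: opening $475.99; interest $7.00 → $482.99; payment $280.53; balance $202.46
Quarter 4: opening $202.46; interest $3.00 → $205.46; payment $205.46; balance $0.00
Balance reaches $0.00 in quarter 4.

4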